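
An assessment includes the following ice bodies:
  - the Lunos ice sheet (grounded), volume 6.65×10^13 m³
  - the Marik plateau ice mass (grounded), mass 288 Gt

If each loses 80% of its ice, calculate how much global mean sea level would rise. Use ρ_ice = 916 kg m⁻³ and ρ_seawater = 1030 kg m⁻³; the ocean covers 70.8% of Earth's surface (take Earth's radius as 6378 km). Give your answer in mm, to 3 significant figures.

Lunos: 0.8 × 6.65×10^13 m³ × (916/1030) = 4.731×10^13 m³ of water.
Marik: 0.8 × 288 Gt = 2.304×10^14 kg; dividing by ρ_w = 1030 kg m⁻³ gives 2.237×10^11 m³ of water.
Total added water ≈ 4.754×10^13 m³ over 3.62×10^14 m² → Δh = 0.131 m = 131 mm.

≈ 131 mm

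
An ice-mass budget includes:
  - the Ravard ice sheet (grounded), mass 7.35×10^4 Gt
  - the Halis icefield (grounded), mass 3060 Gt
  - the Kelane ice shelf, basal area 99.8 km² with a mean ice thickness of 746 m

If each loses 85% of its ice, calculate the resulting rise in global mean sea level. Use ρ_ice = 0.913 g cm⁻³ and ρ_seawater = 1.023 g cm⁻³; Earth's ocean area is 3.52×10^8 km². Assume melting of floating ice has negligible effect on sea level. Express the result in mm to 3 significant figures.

≈ 181 mm

Ravard: 0.85 × 7.35×10^4 Gt = 6.248×10^16 kg; dividing by ρ_w = 1.023 g cm⁻³ = 1023 kg m⁻³ gives 6.107×10^13 m³ of water.
Halis: 0.85 × 3060 Gt = 2.601×10^15 kg; dividing by ρ_w = 1023 kg m⁻³ gives 2.543×10^12 m³ of water.
The Kelane ice shelf is floating and already displaces its own weight of water, so its melt adds essentially nothing to sea level.
Total added water ≈ 6.361×10^13 m³ over 3.52×10^14 m² → Δh = 0.181 m = 181 mm.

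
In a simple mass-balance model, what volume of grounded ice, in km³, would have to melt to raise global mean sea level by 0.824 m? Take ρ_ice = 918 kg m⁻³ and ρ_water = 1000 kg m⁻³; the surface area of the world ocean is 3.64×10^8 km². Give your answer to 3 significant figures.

Required water volume = Δh × A = 0.824 m × 3.64×10^14 m² = 2.999×10^14 m³ = 2.999×10^5 km³.
Ice volume = water volume × ρ_w/ρ_ice = 2.999×10^5 × 1000/918 = 3.27×10^5 km³.

≈ 3.27×10^5 km³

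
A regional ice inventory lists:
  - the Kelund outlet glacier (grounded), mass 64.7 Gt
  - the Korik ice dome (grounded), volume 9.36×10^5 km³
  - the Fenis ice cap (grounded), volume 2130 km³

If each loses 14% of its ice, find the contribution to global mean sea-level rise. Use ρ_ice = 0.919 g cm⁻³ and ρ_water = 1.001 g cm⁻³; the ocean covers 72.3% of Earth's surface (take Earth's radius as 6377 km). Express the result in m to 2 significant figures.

≈ 0.33 m

Kelund: 0.14 × 64.7 Gt = 9.058×10^12 kg; dividing by ρ_w = 1.001 g cm⁻³ = 1001 kg m⁻³ gives 9.049×10^9 m³ of water.
Korik: 0.14 × 9.36×10^5 km³ × (919/1001) = 1.203×10^5 km³ of water.
Fenis: 0.14 × 2130 km³ × (919/1001) = 273.8 km³ of water.
Total added water ≈ 1.206×10^14 m³ over 3.69×10^14 m² → Δh = 0.326 m.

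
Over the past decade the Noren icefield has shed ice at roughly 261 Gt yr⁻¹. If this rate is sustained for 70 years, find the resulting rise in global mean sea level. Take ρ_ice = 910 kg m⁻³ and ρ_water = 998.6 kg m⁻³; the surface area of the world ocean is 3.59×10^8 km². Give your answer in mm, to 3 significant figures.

≈ 51.0 mm

Total mass lost = 261 Gt/yr × 70 yr = 1.827×10^4 Gt = 1.827×10^16 kg.
ρ_w = 998.6 kg m⁻³, so water volume = 1.827×10^16 / 998.6 = 1.830×10^13 m³.
Δh = 1.830×10^13 / 3.59×10^14 = 0.0510 m = 51.0 mm.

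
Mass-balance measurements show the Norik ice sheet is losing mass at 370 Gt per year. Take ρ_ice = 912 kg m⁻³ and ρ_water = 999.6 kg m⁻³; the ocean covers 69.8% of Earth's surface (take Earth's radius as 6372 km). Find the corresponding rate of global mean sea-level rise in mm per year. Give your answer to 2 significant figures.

≈ 1.0 mm/yr

ρ_w = 999.6 kg m⁻³. Annual water volume added = 370 Gt / ρ_w = 3.700×10^14 kg / 999.6 kg m⁻³ = 3.701×10^11 m³.
Δh per year = 3.701×10^11 / 3.56×10^14 = 1.04×10^-3 m = 1.0 mm.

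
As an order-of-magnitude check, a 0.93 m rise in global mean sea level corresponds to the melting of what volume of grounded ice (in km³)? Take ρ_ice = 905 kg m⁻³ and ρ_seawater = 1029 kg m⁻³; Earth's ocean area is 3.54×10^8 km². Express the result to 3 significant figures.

Required water volume = Δh × A = 0.93 m × 3.54×10^14 m² = 3.292×10^14 m³ = 3.292×10^5 km³.
Ice volume = water volume × ρ_w/ρ_ice = 3.292×10^5 × 1029/905 = 3.74×10^5 km³.

≈ 3.74×10^5 km³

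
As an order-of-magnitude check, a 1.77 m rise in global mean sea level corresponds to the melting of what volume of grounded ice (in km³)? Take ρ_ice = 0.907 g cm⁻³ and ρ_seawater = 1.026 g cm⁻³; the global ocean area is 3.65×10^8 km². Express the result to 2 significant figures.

≈ 7.3×10^5 km³

Required water volume = Δh × A = 1.77 m × 3.65×10^14 m² = 6.460×10^14 m³ = 6.460×10^5 km³.
Ice volume = water volume × ρ_w/ρ_ice = 6.460×10^5 × 1026/907 = 7.3×10^5 km³.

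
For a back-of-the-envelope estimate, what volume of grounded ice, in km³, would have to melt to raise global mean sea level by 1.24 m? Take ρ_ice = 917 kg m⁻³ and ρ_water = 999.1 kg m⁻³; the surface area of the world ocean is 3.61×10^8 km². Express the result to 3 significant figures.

Required water volume = Δh × A = 1.24 m × 3.61×10^14 m² = 4.476×10^14 m³ = 4.476×10^5 km³.
Ice volume = water volume × ρ_w/ρ_ice = 4.476×10^5 × 999.1/917 = 4.88×10^5 km³.

≈ 4.88×10^5 km³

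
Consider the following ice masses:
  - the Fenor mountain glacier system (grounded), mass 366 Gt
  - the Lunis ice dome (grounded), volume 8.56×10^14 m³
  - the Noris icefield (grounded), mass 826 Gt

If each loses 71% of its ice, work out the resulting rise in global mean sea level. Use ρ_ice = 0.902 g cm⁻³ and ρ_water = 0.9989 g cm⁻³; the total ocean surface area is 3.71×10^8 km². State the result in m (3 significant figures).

≈ 1.48 m

Fenor: 0.71 × 366 Gt = 2.599×10^14 kg; dividing by ρ_w = 0.9989 g cm⁻³ = 998.9 kg m⁻³ gives 2.601×10^11 m³ of water.
Lunis: 0.71 × 8.56×10^14 m³ × (902/998.9) = 5.488×10^14 m³ of water.
Noris: 0.71 × 826 Gt = 5.865×10^14 kg; dividing by ρ_w = 998.9 kg m⁻³ gives 5.871×10^11 m³ of water.
Total added water ≈ 5.497×10^14 m³ over 3.71×10^14 m² → Δh = 1.48 m.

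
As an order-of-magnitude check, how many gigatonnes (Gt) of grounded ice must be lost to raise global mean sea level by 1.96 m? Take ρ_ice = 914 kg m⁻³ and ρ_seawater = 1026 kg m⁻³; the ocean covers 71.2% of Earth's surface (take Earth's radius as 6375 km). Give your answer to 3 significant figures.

≈ 7.31×10^5 Gt

Required water volume = Δh × A = 1.96 m × 3.64×10^14 m² = 7.127×10^14 m³.
ρ_w = 1026 kg m⁻³, so the mass of water = 7.127×10^14 m³ × 1026 kg m⁻³ = 7.312×10^17 kg = 7.31×10^5 Gt (and the same mass of ice, by conservation).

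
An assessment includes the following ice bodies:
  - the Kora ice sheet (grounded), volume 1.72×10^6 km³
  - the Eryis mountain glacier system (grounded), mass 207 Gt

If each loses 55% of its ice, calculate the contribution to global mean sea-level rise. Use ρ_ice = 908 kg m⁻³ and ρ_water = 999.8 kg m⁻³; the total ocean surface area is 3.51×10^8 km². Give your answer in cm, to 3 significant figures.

Kora: 0.55 × 1.72×10^6 km³ × (908/999.8) = 8.591×10^5 km³ of water.
Eryis: 0.55 × 207 Gt = 1.139×10^14 kg; dividing by ρ_w = 999.8 kg m⁻³ gives 1.139×10^11 m³ of water.
Total added water ≈ 8.593×10^14 m³ over 3.51×10^14 m² → Δh = 2.45 m = 245 cm.

≈ 245 cm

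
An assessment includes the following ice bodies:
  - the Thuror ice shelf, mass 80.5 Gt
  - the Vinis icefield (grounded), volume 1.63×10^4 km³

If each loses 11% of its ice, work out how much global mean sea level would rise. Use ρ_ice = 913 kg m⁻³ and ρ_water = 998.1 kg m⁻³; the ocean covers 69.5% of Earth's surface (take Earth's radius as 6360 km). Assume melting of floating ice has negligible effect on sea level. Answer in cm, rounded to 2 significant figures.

The Thuror ice shelf is floating and already displaces its own weight of water, so its melt adds essentially nothing to sea level.
Vinis: 0.11 × 1.63×10^4 km³ × (913/998.1) = 1640 km³ of water.
Total added water ≈ 1.640×10^12 m³ over 3.53×10^14 m² → Δh = 4.64×10^-3 m = 0.46 cm.

≈ 0.46 cm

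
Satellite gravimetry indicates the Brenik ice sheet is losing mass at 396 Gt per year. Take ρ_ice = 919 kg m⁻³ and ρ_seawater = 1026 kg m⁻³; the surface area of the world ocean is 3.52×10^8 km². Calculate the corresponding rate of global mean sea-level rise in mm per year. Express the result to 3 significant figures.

ρ_w = 1026 kg m⁻³. Annual water volume added = 396 Gt / ρ_w = 3.960×10^14 kg / 1026 kg m⁻³ = 3.860×10^11 m³.
Δh per year = 3.860×10^11 / 3.52×10^14 = 1.10×10^-3 m = 1.10 mm.

≈ 1.10 mm/yr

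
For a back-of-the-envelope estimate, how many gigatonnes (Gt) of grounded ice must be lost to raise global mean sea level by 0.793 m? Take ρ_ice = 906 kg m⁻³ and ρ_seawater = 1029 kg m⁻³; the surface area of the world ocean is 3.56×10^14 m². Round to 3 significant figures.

Required water volume = Δh × A = 0.793 m × 3.56×10^14 m² = 2.823×10^14 m³.
ρ_w = 1029 kg m⁻³, so the mass of water = 2.823×10^14 m³ × 1029 kg m⁻³ = 2.905×10^17 kg = 2.90×10^5 Gt (and the same mass of ice, by conservation).

≈ 2.90×10^5 Gt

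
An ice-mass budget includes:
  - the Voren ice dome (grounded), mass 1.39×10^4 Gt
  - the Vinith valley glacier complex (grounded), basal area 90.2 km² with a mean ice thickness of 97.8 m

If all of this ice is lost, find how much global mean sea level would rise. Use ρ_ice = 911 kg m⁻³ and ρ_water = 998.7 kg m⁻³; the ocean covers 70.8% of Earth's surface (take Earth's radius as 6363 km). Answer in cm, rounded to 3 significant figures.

Voren: 1.39×10^4 Gt = 1.390×10^16 kg; dividing by ρ_w = 998.7 kg m⁻³ gives 1.392×10^13 m³ of water.
Vinith: ice volume = 90.2 km² × 97.8 m = 8.822 km³; 8.822 × (911/998.7) = 8.047 km³ of water.
Total added water ≈ 1.393×10^13 m³ over 3.60×10^14 m² → Δh = 0.0387 m = 3.87 cm.

≈ 3.87 cm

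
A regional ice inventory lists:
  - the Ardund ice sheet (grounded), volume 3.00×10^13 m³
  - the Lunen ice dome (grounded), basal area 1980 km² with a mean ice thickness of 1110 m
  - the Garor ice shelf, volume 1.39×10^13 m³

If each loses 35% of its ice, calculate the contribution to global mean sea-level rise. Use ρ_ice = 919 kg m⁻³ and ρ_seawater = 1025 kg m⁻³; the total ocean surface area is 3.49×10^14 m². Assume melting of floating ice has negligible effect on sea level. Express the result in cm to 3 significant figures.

≈ 2.90 cm

Ardund: 0.35 × 3.00×10^13 m³ × (919/1025) = 9.414×10^12 m³ of water.
Lunen: ice volume = 1980 km² × 1110 m = 2198 km³; 0.35 × 2198 × (919/1025) = 689.7 km³ of water.
The Garor ice shelf is floating and already displaces its own weight of water, so its melt adds essentially nothing to sea level.
Total added water ≈ 1.010×10^13 m³ over 3.49×10^14 m² → Δh = 0.0290 m = 2.90 cm.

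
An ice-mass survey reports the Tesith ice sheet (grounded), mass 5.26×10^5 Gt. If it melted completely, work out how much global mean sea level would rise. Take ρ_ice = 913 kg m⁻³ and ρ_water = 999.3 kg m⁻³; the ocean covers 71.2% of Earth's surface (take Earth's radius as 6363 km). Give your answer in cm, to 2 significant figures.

Tesith: 5.26×10^5 Gt = 5.260×10^17 kg; dividing by ρ_w = 999.3 kg m⁻³ gives 5.264×10^14 m³ of water.
Spread over 3.62×10^14 m² of ocean, Δh = 5.264×10^14 / 3.62×10^14 = 1.45 m = 150 cm.

≈ 150 cm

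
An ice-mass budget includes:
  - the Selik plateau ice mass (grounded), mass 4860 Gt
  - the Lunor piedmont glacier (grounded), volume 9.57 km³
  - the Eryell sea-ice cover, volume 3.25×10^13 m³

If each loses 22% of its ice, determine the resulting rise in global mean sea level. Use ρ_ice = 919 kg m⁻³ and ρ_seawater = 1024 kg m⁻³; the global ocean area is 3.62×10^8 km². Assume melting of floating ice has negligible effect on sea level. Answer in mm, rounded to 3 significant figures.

Selik: 0.22 × 4860 Gt = 1.069×10^15 kg; dividing by ρ_w = 1024 kg m⁻³ gives 1.044×10^12 m³ of water.
Lunor: 0.22 × 9.57 km³ × (919/1024) = 1.890 km³ of water.
The Eryell sea-ice cover is floating and already displaces its own weight of water, so its melt adds essentially nothing to sea level.
Total added water ≈ 1.046×10^12 m³ over 3.62×10^14 m² → Δh = 2.89×10^-3 m = 2.89 mm.

≈ 2.89 mm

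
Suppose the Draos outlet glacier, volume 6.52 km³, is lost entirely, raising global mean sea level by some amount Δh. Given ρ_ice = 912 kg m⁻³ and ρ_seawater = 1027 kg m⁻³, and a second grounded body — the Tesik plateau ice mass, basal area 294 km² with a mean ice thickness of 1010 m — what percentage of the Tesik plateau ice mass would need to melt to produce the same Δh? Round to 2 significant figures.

≈ 2.2 %

Equal sea-level rise means equal mass of meltwater, i.e. equal mass of ice lost.
Ice mass of Draos: 5.946×10^12 kg; ice mass of Tesik: 2.708×10^14 kg.
Fraction required = 5.946×10^12 / 2.708×10^14 = 0.0220 → 2.2 %.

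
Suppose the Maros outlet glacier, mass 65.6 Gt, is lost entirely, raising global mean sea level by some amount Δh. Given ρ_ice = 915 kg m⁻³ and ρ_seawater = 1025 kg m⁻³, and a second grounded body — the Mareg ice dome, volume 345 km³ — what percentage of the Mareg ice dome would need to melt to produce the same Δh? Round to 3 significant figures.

≈ 20.8 %

Equal sea-level rise means equal mass of meltwater, i.e. equal mass of ice lost.
Ice mass of Maros: 6.560×10^13 kg; ice mass of Mareg: 3.157×10^14 kg.
Fraction required = 6.560×10^13 / 3.157×10^14 = 0.208 → 20.8 %.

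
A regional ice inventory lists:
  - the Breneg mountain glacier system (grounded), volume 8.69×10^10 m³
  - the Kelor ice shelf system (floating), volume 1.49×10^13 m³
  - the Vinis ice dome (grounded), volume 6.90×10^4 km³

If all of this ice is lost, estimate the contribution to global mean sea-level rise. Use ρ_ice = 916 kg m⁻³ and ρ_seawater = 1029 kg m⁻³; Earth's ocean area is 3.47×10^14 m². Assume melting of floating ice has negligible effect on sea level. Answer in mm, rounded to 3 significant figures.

≈ 177 mm

Breneg: 8.69×10^10 m³ × (916/1029) = 7.736×10^10 m³ of water.
The Kelor ice shelf system is floating and already displaces its own weight of water, so its melt adds essentially nothing to sea level.
Vinis: 6.90×10^4 km³ × (916/1029) = 6.142×10^4 km³ of water.
Total added water ≈ 6.150×10^13 m³ over 3.47×10^14 m² → Δh = 0.177 m = 177 mm.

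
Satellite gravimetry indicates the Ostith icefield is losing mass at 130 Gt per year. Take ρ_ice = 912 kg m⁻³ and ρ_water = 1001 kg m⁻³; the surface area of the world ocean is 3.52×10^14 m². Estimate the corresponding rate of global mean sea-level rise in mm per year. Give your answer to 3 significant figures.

ρ_w = 1001 kg m⁻³. Annual water volume added = 130 Gt / ρ_w = 1.300×10^14 kg / 1001 kg m⁻³ = 1.299×10^11 m³.
Δh per year = 1.299×10^11 / 3.52×10^14 = 3.69×10^-4 m = 0.369 mm.

≈ 0.369 mm/yr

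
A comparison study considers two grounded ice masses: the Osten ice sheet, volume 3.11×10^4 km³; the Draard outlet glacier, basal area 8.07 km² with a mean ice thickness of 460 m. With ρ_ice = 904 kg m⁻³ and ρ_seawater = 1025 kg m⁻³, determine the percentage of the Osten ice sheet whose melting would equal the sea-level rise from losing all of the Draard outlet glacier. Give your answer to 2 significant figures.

≈ 0.012 %

Equal sea-level rise means equal mass of meltwater, i.e. equal mass of ice lost.
Ice mass of Draard: 3.356×10^12 kg; ice mass of Osten: 2.811×10^16 kg.
Fraction required = 3.356×10^12 / 2.811×10^16 = 1.19×10^-4 → 0.012 %.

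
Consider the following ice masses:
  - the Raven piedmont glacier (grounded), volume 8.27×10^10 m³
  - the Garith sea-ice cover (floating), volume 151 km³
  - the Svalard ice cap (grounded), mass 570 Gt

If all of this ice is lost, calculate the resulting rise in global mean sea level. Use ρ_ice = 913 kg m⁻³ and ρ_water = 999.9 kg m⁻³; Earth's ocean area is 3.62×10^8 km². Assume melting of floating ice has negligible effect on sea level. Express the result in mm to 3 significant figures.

≈ 1.78 mm

Raven: 8.27×10^10 m³ × (913/999.9) = 7.551×10^10 m³ of water.
The Garith sea-ice cover is floating and already displaces its own weight of water, so its melt adds essentially nothing to sea level.
Svalard: 570 Gt = 5.700×10^14 kg; dividing by ρ_w = 999.9 kg m⁻³ gives 5.701×10^11 m³ of water.
Total added water ≈ 6.456×10^11 m³ over 3.62×10^14 m² → Δh = 1.78×10^-3 m = 1.78 mm.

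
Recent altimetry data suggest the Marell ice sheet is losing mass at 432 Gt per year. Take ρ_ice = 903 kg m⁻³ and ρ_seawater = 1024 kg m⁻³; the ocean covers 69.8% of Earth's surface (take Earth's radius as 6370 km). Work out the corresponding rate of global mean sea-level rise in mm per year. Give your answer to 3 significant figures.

≈ 1.19 mm/yr

ρ_w = 1024 kg m⁻³. Annual water volume added = 432 Gt / ρ_w = 4.320×10^14 kg / 1024 kg m⁻³ = 4.219×10^11 m³.
Δh per year = 4.219×10^11 / 3.56×10^14 = 1.19×10^-3 m = 1.19 mm.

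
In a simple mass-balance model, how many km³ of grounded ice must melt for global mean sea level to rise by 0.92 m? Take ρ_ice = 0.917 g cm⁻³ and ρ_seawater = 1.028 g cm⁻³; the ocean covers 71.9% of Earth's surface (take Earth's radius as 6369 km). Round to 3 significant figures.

Required water volume = Δh × A = 0.92 m × 3.67×10^14 m² = 3.372×10^14 m³ = 3.372×10^5 km³.
Ice volume = water volume × ρ_w/ρ_ice = 3.372×10^5 × 1028/917 = 3.78×10^5 km³.

≈ 3.78×10^5 km³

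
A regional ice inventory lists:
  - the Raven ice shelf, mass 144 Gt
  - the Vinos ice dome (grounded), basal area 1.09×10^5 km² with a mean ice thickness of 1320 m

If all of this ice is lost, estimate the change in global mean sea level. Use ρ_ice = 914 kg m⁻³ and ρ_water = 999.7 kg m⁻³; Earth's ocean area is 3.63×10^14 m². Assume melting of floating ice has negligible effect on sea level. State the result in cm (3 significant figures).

The Raven ice shelf is floating and already displaces its own weight of water, so its melt adds essentially nothing to sea level.
Vinos: ice volume = 1.09×10^5 km² × 1320 m = 1.439×10^5 km³; 1.439×10^5 × (914/999.7) = 1.315×10^5 km³ of water.
Total added water ≈ 1.315×10^14 m³ over 3.63×10^14 m² → Δh = 0.362 m = 36.2 cm.

≈ 36.2 cm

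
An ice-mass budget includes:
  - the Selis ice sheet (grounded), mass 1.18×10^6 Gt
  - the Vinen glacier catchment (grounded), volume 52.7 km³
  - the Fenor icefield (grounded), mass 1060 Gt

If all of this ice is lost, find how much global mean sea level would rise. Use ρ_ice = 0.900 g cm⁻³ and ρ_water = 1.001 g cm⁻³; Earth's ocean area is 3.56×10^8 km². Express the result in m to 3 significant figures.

Selis: 1.18×10^6 Gt = 1.180×10^18 kg; dividing by ρ_w = 1.001 g cm⁻³ = 1001 kg m⁻³ gives 1.179×10^15 m³ of water.
Vinen: 52.7 km³ × (900/1001) = 47.38 km³ of water.
Fenor: 1060 Gt = 1.060×10^15 kg; dividing by ρ_w = 1001 kg m⁻³ gives 1.059×10^12 m³ of water.
Total added water ≈ 1.180×10^15 m³ over 3.56×10^14 m² → Δh = 3.31 m.

≈ 3.31 m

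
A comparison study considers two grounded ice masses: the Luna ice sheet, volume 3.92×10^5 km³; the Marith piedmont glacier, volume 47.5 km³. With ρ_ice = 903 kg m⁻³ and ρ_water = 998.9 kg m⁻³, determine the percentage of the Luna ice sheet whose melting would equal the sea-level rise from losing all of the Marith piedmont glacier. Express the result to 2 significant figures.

Equal sea-level rise means equal mass of meltwater, i.e. equal mass of ice lost.
Ice mass of Marith: 4.289×10^13 kg; ice mass of Luna: 3.540×10^17 kg.
Fraction required = 4.289×10^13 / 3.540×10^17 = 1.21×10^-4 → 0.012 %.

≈ 0.012 %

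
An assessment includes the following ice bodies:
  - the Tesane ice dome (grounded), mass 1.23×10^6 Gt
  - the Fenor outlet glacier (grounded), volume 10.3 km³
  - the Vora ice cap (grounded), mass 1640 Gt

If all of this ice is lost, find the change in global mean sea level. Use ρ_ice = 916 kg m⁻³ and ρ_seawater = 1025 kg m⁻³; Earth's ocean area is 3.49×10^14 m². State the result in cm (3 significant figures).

≈ 344 cm

Tesane: 1.23×10^6 Gt = 1.230×10^18 kg; dividing by ρ_w = 1025 kg m⁻³ gives 1.200×10^15 m³ of water.
Fenor: 10.3 km³ × (916/1025) = 9.205 km³ of water.
Vora: 1640 Gt = 1.640×10^15 kg; dividing by ρ_w = 1025 kg m⁻³ gives 1.600×10^12 m³ of water.
Total added water ≈ 1.202×10^15 m³ over 3.49×10^14 m² → Δh = 3.44 m = 344 cm.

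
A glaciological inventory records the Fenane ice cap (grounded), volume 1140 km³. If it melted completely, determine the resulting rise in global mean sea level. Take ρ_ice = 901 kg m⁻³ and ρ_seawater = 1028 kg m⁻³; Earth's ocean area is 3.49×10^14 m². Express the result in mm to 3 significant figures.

≈ 2.86 mm

Fenane: 1140 km³ × (901/1028) = 999.2 km³ of water.
Spread over 3.49×10^14 m² of ocean, Δh = 9.992×10^11 / 3.49×10^14 = 2.86×10^-3 m = 2.86 mm.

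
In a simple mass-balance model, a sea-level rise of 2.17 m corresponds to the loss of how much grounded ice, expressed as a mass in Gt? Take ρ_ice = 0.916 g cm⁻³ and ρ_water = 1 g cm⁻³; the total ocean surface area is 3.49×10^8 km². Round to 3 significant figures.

≈ 7.57×10^5 Gt

Required water volume = Δh × A = 2.17 m × 3.49×10^14 m² = 7.573×10^14 m³.
ρ_w = 1 g cm⁻³ = 1000 kg m⁻³, so the mass of water = 7.573×10^14 m³ × 1000 kg m⁻³ = 7.573×10^17 kg = 7.57×10^5 Gt (and the same mass of ice, by conservation).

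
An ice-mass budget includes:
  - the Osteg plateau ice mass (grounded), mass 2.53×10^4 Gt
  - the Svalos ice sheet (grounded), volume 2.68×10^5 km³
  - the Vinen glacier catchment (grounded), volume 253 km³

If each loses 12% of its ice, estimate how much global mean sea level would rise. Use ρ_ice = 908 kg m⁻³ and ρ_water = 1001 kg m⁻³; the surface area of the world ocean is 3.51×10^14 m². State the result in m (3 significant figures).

Osteg: 0.12 × 2.53×10^4 Gt = 3.036×10^15 kg; dividing by ρ_w = 1001 kg m⁻³ gives 3.033×10^12 m³ of water.
Svalos: 0.12 × 2.68×10^5 km³ × (908/1001) = 2.917×10^4 km³ of water.
Vinen: 0.12 × 253 km³ × (908/1001) = 27.54 km³ of water.
Total added water ≈ 3.223×10^13 m³ over 3.51×10^14 m² → Δh = 0.0918 m.

≈ 0.0918 m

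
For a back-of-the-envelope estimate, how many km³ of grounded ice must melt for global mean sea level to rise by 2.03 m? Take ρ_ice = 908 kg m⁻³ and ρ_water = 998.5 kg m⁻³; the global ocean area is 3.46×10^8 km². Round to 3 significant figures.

Required water volume = Δh × A = 2.03 m × 3.46×10^14 m² = 7.024×10^14 m³ = 7.024×10^5 km³.
Ice volume = water volume × ρ_w/ρ_ice = 7.024×10^5 × 998.5/908 = 7.72×10^5 km³.

≈ 7.72×10^5 km³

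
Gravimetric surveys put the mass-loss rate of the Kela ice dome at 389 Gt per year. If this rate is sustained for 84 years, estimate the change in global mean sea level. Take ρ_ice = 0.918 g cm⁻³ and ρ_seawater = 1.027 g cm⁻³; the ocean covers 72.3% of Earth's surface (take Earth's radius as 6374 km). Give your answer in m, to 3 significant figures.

≈ 0.0862 m

Total mass lost = 389 Gt/yr × 84 yr = 3.268×10^4 Gt = 3.268×10^16 kg.
ρ_w = 1.027 g cm⁻³ = 1027 kg m⁻³, so water volume = 3.268×10^16 / 1027 = 3.182×10^13 m³.
Δh = 3.182×10^13 / 3.69×10^14 = 0.0862 m.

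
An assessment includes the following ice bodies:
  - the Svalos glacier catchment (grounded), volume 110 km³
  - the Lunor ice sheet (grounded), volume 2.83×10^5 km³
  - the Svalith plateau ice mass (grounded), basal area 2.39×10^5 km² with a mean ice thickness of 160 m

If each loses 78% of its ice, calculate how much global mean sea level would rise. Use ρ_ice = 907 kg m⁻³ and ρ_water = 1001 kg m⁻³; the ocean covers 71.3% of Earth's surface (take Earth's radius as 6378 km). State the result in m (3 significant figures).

Svalos: 0.78 × 110 km³ × (907/1001) = 77.74 km³ of water.
Lunor: 0.78 × 2.83×10^5 km³ × (907/1001) = 2.000×10^5 km³ of water.
Svalith: ice volume = 2.39×10^5 km² × 160 m = 3.824×10^4 km³; 0.78 × 3.824×10^4 × (907/1001) = 2.703×10^4 km³ of water.
Total added water ≈ 2.271×10^14 m³ over 3.64×10^14 m² → Δh = 0.623 m.

≈ 0.623 m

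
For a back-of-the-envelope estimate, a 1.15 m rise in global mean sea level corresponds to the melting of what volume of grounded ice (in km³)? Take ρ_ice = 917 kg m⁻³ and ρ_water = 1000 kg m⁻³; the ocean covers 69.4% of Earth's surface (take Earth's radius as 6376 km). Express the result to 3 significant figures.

≈ 4.45×10^5 km³

Required water volume = Δh × A = 1.15 m × 3.55×10^14 m² = 4.077×10^14 m³ = 4.077×10^5 km³.
Ice volume = water volume × ρ_w/ρ_ice = 4.077×10^5 × 1000/917 = 4.45×10^5 km³.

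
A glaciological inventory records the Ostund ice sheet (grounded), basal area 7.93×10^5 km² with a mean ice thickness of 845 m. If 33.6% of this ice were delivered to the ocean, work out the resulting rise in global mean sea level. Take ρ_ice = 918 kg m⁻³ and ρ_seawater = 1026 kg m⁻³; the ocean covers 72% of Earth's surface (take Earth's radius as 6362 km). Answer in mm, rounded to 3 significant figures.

Ostund: ice volume = 7.93×10^5 km² × 845 m = 6.701×10^5 km³; 0.336 × 6.701×10^5 × (918/1026) = 2.014×10^5 km³ of water.
Spread over 3.66×10^14 m² of ocean, Δh = 2.014×10^14 / 3.66×10^14 = 0.550 m = 550 mm.

≈ 550 mm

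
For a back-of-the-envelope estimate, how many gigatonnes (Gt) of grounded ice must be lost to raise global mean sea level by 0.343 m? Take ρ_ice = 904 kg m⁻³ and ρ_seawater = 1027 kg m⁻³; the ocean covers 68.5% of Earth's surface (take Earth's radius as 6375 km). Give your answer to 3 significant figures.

≈ 1.23×10^5 Gt

Required water volume = Δh × A = 0.343 m × 3.50×10^14 m² = 1.200×10^14 m³.
ρ_w = 1027 kg m⁻³, so the mass of water = 1.200×10^14 m³ × 1027 kg m⁻³ = 1.232×10^17 kg = 1.23×10^5 Gt (and the same mass of ice, by conservation).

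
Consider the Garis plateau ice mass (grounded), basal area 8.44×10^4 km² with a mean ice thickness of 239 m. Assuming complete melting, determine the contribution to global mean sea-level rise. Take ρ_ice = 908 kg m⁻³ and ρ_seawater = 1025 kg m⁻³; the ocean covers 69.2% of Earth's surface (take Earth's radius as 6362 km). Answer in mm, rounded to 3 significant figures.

Garis: ice volume = 8.44×10^4 km² × 239 m = 2.017×10^4 km³; 2.017×10^4 × (908/1025) = 1.787×10^4 km³ of water.
Spread over 3.52×10^14 m² of ocean, Δh = 1.787×10^13 / 3.52×10^14 = 0.0508 m = 50.8 mm.

≈ 50.8 mm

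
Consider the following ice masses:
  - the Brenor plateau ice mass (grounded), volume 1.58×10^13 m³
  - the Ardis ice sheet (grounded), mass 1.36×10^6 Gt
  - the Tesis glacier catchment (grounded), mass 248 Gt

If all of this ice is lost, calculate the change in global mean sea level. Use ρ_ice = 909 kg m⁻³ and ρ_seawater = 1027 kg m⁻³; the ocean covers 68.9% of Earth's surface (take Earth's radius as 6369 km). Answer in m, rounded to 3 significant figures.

Brenor: 1.58×10^13 m³ × (909/1027) = 1.398×10^13 m³ of water.
Ardis: 1.36×10^6 Gt = 1.360×10^18 kg; dividing by ρ_w = 1027 kg m⁻³ gives 1.324×10^15 m³ of water.
Tesis: 248 Gt = 2.480×10^14 kg; dividing by ρ_w = 1027 kg m⁻³ gives 2.415×10^11 m³ of water.
Total added water ≈ 1.338×10^15 m³ over 3.51×10^14 m² → Δh = 3.81 m.

≈ 3.81 m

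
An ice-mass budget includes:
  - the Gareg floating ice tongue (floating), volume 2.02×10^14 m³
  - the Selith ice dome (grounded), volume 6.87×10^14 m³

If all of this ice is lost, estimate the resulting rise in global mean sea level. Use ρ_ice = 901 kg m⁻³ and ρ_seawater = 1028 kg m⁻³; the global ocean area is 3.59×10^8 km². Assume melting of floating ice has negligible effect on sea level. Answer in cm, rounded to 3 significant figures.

The Gareg floating ice tongue is floating and already displaces its own weight of water, so its melt adds essentially nothing to sea level.
Selith: 6.87×10^14 m³ × (901/1028) = 6.021×10^14 m³ of water.
Total added water ≈ 6.021×10^14 m³ over 3.59×10^14 m² → Δh = 1.68 m = 168 cm.

≈ 168 cm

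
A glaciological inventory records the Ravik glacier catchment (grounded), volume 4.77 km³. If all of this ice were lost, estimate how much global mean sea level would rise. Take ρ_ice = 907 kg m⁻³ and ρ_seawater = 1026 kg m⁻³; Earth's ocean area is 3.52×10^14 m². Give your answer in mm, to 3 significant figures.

≈ 0.0120 mm

Ravik: 4.77 km³ × (907/1026) = 4.217 km³ of water.
Spread over 3.52×10^14 m² of ocean, Δh = 4.217×10^9 / 3.52×10^14 = 1.20×10^-5 m = 0.0120 mm.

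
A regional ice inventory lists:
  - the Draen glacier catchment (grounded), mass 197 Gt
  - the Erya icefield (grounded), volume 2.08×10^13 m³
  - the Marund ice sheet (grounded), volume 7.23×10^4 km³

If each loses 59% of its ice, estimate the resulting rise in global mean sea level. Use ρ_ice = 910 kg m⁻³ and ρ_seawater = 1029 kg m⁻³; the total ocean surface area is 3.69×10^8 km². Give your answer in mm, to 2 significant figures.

≈ 130 mm

Draen: 0.59 × 197 Gt = 1.162×10^14 kg; dividing by ρ_w = 1029 kg m⁻³ gives 1.130×10^11 m³ of water.
Erya: 0.59 × 2.08×10^13 m³ × (910/1029) = 1.085×10^13 m³ of water.
Marund: 0.59 × 7.23×10^4 km³ × (910/1029) = 3.772×10^4 km³ of water.
Total added water ≈ 4.869×10^13 m³ over 3.69×10^14 m² → Δh = 0.132 m = 130 mm.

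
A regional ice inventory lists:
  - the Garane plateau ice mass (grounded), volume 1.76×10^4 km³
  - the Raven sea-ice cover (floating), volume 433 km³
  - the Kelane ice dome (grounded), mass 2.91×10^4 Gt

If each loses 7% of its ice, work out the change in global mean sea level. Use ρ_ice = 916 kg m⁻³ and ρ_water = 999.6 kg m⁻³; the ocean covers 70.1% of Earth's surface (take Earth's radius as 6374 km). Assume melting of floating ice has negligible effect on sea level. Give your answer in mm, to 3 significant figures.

Garane: 0.07 × 1.76×10^4 km³ × (916/999.6) = 1129 km³ of water.
The Raven sea-ice cover is floating and already displaces its own weight of water, so its melt adds essentially nothing to sea level.
Kelane: 0.07 × 2.91×10^4 Gt = 2.037×10^15 kg; dividing by ρ_w = 999.6 kg m⁻³ gives 2.038×10^12 m³ of water.
Total added water ≈ 3.167×10^12 m³ over 3.58×10^14 m² → Δh = 8.85×10^-3 m = 8.85 mm.

≈ 8.85 mm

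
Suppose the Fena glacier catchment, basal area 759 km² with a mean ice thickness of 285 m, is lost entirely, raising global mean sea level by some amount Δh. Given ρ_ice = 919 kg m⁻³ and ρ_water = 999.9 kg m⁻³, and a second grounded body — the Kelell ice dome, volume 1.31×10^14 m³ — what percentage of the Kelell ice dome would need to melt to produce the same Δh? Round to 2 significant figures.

Equal sea-level rise means equal mass of meltwater, i.e. equal mass of ice lost.
Ice mass of Fena: 1.988×10^14 kg; ice mass of Kelell: 1.204×10^17 kg.
Fraction required = 1.988×10^14 / 1.204×10^17 = 1.65×10^-3 → 0.17 %.

≈ 0.17 %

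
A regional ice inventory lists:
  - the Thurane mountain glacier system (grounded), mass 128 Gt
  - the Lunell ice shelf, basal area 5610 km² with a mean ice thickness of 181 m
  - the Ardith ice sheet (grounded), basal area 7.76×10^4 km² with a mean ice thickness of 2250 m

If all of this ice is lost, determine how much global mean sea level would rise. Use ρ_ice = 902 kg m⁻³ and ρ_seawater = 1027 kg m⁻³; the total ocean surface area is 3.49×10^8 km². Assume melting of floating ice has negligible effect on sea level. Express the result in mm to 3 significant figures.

Thurane: 128 Gt = 1.280×10^14 kg; dividing by ρ_w = 1027 kg m⁻³ gives 1.246×10^11 m³ of water.
The Lunell ice shelf is floating and already displaces its own weight of water, so its melt adds essentially nothing to sea level.
Ardith: ice volume = 7.76×10^4 km² × 2250 m = 1.746×10^5 km³; 1.746×10^5 × (902/1027) = 1.533×10^5 km³ of water.
Total added water ≈ 1.535×10^14 m³ over 3.49×10^14 m² → Δh = 0.440 m = 440 mm.

≈ 440 mm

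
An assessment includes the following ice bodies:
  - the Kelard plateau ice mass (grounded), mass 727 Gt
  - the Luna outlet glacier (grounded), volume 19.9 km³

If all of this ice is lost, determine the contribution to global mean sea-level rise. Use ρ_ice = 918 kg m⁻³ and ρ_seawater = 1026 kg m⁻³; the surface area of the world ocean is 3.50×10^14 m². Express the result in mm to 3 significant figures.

≈ 2.08 mm

Kelard: 727 Gt = 7.270×10^14 kg; dividing by ρ_w = 1026 kg m⁻³ gives 7.086×10^11 m³ of water.
Luna: 19.9 km³ × (918/1026) = 17.81 km³ of water.
Total added water ≈ 7.264×10^11 m³ over 3.50×10^14 m² → Δh = 2.08×10^-3 m = 2.08 mm.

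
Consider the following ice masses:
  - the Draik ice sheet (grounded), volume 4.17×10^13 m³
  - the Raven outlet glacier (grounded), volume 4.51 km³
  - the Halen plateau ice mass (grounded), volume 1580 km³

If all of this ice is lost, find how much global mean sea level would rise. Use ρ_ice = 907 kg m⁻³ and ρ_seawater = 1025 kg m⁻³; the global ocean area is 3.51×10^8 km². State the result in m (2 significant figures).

Draik: 4.17×10^13 m³ × (907/1025) = 3.690×10^13 m³ of water.
Raven: 4.51 km³ × (907/1025) = 3.991 km³ of water.
Halen: 1580 km³ × (907/1025) = 1398 km³ of water.
Total added water ≈ 3.830×10^13 m³ over 3.51×10^14 m² → Δh = 0.109 m.

≈ 0.11 m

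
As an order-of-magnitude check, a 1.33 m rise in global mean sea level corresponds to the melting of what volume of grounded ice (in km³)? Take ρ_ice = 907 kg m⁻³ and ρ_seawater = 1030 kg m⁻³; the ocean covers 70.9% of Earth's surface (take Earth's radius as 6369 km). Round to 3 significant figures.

≈ 5.46×10^5 km³

Required water volume = Δh × A = 1.33 m × 3.61×10^14 m² = 4.807×10^14 m³ = 4.807×10^5 km³.
Ice volume = water volume × ρ_w/ρ_ice = 4.807×10^5 × 1030/907 = 5.46×10^5 km³.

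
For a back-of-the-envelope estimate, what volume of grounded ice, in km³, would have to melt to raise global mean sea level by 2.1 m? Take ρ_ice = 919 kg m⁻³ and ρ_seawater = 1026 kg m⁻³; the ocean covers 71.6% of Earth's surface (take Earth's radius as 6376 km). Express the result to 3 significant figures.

Required water volume = Δh × A = 2.1 m × 3.66×10^14 m² = 7.681×10^14 m³ = 7.681×10^5 km³.
Ice volume = water volume × ρ_w/ρ_ice = 7.681×10^5 × 1026/919 = 8.58×10^5 km³.

≈ 8.58×10^5 km³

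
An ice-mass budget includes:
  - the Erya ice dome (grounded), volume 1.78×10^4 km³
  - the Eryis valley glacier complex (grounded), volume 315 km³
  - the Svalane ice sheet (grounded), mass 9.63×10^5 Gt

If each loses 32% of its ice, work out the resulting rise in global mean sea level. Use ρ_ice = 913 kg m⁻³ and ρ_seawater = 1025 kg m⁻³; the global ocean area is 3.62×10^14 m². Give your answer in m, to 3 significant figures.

Erya: 0.32 × 1.78×10^4 km³ × (913/1025) = 5074 km³ of water.
Eryis: 0.32 × 315 km³ × (913/1025) = 89.79 km³ of water.
Svalane: 0.32 × 9.63×10^5 Gt = 3.082×10^17 kg; dividing by ρ_w = 1025 kg m⁻³ gives 3.006×10^14 m³ of water.
Total added water ≈ 3.058×10^14 m³ over 3.62×10^14 m² → Δh = 0.845 m.

≈ 0.845 m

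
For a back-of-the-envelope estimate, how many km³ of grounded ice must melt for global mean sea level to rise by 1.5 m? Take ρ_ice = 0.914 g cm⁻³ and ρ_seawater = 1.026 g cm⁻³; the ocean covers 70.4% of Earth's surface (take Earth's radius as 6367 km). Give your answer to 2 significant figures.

≈ 6.0×10^5 km³

Required water volume = Δh × A = 1.5 m × 3.59×10^14 m² = 5.380×10^14 m³ = 5.380×10^5 km³.
Ice volume = water volume × ρ_w/ρ_ice = 5.380×10^5 × 1026/914 = 6.0×10^5 km³.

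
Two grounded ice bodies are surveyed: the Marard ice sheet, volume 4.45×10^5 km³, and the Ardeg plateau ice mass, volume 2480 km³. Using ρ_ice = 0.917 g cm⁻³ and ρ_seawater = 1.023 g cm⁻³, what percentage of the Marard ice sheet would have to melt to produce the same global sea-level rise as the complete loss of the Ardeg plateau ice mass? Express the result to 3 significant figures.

≈ 0.557 %

Equal sea-level rise means equal mass of meltwater, i.e. equal mass of ice lost.
Ice mass of Ardeg: 2.274×10^15 kg; ice mass of Marard: 4.081×10^17 kg.
Fraction required = 2.274×10^15 / 4.081×10^17 = 5.57×10^-3 → 0.557 %.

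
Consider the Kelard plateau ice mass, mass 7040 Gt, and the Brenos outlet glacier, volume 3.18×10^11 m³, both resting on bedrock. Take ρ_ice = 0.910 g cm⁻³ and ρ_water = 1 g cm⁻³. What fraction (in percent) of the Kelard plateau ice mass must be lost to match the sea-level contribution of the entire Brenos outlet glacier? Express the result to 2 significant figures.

Equal sea-level rise means equal mass of meltwater, i.e. equal mass of ice lost.
Ice mass of Brenos: 2.894×10^14 kg; ice mass of Kelard: 7.040×10^15 kg.
Fraction required = 2.894×10^14 / 7.040×10^15 = 0.0411 → 4.1 %.

≈ 4.1 %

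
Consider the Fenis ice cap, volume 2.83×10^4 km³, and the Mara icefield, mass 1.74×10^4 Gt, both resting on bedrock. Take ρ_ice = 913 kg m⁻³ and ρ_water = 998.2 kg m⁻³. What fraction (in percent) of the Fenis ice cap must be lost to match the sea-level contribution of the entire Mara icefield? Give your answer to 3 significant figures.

Equal sea-level rise means equal mass of meltwater, i.e. equal mass of ice lost.
Ice mass of Mara: 1.740×10^16 kg; ice mass of Fenis: 2.584×10^16 kg.
Fraction required = 1.740×10^16 / 2.584×10^16 = 0.673 → 67.3 %.

≈ 67.3 %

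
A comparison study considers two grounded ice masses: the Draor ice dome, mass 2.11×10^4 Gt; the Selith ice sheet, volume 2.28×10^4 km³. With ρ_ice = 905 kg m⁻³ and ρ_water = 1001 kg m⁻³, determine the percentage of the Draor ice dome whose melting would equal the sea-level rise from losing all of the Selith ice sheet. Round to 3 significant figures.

≈ 97.8 %

Equal sea-level rise means equal mass of meltwater, i.e. equal mass of ice lost.
Ice mass of Selith: 2.063×10^16 kg; ice mass of Draor: 2.110×10^16 kg.
Fraction required = 2.063×10^16 / 2.110×10^16 = 0.978 → 97.8 %.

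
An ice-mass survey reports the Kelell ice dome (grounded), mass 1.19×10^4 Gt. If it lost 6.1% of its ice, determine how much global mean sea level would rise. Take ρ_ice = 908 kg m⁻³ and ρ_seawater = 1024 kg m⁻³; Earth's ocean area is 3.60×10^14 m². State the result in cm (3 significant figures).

≈ 0.197 cm

Kelell: 0.061 × 1.19×10^4 Gt = 7.259×10^14 kg; dividing by ρ_w = 1024 kg m⁻³ gives 7.089×10^11 m³ of water.
Spread over 3.60×10^14 m² of ocean, Δh = 7.089×10^11 / 3.60×10^14 = 1.97×10^-3 m = 0.197 cm.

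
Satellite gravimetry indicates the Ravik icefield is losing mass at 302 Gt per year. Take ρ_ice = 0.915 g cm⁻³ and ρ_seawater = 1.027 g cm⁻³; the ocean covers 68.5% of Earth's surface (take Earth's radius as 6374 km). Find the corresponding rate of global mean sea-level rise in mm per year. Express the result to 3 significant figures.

ρ_w = 1.027 g cm⁻³ = 1027 kg m⁻³. Annual water volume added = 302 Gt / ρ_w = 3.020×10^14 kg / 1027 kg m⁻³ = 2.941×10^11 m³.
Δh per year = 2.941×10^11 / 3.50×10^14 = 8.41×10^-4 m = 0.841 mm.

≈ 0.841 mm/yr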